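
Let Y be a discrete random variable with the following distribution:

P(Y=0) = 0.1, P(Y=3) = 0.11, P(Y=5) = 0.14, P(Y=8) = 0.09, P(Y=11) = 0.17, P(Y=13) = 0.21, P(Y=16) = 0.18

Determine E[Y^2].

E[Y^2] = Σ y^2·P(Y=y)
 = 0·0.1 + 9·0.11 + 25·0.14 + 64·0.09 + 121·0.17 + 169·0.21 + 256·0.18
 = 0 + 0.99 + 3.5 + 5.76 + 20.57 + 35.49 + 46.08
 = 112.39

112.39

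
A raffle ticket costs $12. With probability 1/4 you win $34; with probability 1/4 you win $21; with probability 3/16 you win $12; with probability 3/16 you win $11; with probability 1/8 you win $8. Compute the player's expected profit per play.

7.0625

E[payout] = 34·1/4 + 21·1/4 + 12·3/16 + 11·3/16 + 8·1/8
 = 17/2 + 21/4 + 9/4 + 33/16 + 1
 = 305/16
Net = 305/16 - 12 = 113/16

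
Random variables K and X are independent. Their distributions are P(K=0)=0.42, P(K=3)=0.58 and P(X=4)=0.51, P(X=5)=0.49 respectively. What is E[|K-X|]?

2.75

E[|K-X|] = Σ_k Σ_x |k-x| · P(K=k)P(X=x)
 = 4·0.2142 + 5·0.2058 + 1·0.2958 + 2·0.2842
 = 0.8568 + 1.029 + 0.2958 + 0.5684
 = 2.75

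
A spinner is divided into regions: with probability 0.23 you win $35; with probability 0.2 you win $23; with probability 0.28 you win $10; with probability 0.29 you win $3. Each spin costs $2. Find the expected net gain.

14.32

E[payout] = 35·0.23 + 23·0.2 + 10·0.28 + 3·0.29
 = 8.05 + 4.6 + 2.8 + 0.87
 = 16.32
Net = 16.32 - 2 = 14.32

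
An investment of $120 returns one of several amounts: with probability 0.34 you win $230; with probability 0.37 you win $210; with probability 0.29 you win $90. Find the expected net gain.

E[payout] = 230·0.34 + 210·0.37 + 90·0.29
 = 78.2 + 77.7 + 26.1
 = 182
Net = 182 - 120 = 62

62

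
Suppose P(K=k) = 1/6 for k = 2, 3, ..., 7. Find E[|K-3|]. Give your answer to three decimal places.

1.833

E[|K-3|] = Σ |k-3|·P(K=k)
 = 1·1/6 + 0·1/6 + 1·1/6 + 2·1/6 + 3·1/6 + 4·1/6
 = 1/6 + 0 + 1/6 + 1/3 + 1/2 + 2/3
 = 11/6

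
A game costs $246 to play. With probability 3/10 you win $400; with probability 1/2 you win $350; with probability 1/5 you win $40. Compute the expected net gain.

57

E[payout] = 400·3/10 + 350·1/2 + 40·1/5
 = 120 + 175 + 8
 = 303
Net = 303 - 246 = 57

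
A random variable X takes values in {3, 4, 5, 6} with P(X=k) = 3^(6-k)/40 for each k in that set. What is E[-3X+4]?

-6.35

E[-3X+4] = Σ (-3x+4)·P(X=x)
 = (-5)·27/40 + (-8)·9/40 + (-11)·3/40 + (-14)·1/40
 = (-27/8) + (-9/5) + (-33/40) + (-7/20)
 = -127/20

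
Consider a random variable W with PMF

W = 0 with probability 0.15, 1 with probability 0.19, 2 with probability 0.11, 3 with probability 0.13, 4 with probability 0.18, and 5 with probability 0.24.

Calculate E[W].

E[W] = Σ w·P(W=w)
 = 0·0.15 + 1·0.19 + 2·0.11 + 3·0.13 + 4·0.18 + 5·0.24
 = 0 + 0.19 + 0.22 + 0.39 + 0.72 + 1.2
 = 2.72

2.72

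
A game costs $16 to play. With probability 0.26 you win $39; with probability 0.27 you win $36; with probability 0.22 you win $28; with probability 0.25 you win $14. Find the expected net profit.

13.52

E[payout] = 39·0.26 + 36·0.27 + 28·0.22 + 14·0.25
 = 10.14 + 9.72 + 6.16 + 3.5
 = 29.52
Net = 29.52 - 16 = 13.52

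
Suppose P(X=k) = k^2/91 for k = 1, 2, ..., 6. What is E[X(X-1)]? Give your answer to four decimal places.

20.1538

E[X(X-1)] = Σ x(x-1)·P(X=x)
 = 0·1/91 + 2·4/91 + 6·9/91 + 12·16/91 + 20·25/91 + 30·36/91
 = 0 + 8/91 + 54/91 + 192/91 + 500/91 + 1080/91
 = 262/13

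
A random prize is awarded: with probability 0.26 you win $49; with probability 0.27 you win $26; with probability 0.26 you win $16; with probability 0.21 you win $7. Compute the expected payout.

E[payout] = 49·0.26 + 26·0.27 + 16·0.26 + 7·0.21
 = 12.74 + 7.02 + 4.16 + 1.47
 = 25.39

25.39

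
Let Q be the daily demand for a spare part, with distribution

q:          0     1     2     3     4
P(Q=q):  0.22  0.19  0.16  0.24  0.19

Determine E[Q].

1.99

E[Q] = Σ q·P(Q=q)
 = 0·0.22 + 1·0.19 + 2·0.16 + 3·0.24 + 4·0.19
 = 0 + 0.19 + 0.32 + 0.72 + 0.76
 = 1.99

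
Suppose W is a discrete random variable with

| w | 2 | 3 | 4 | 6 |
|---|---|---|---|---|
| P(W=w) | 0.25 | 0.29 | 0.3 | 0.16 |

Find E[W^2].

E[W^2] = Σ w^2·P(W=w)
 = 4·0.25 + 9·0.29 + 16·0.3 + 36·0.16
 = 1 + 2.61 + 4.8 + 5.76
 = 14.17

14.17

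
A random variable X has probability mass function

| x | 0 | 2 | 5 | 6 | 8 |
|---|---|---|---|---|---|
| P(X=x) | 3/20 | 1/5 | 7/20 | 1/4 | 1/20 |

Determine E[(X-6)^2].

E[(X-6)^2] = Σ (x-6)^2·P(X=x)
 = 36·3/20 + 16·1/5 + 1·7/20 + 0·1/4 + 4·1/20
 = 27/5 + 16/5 + 7/20 + 0 + 1/5
 = 183/20

9.15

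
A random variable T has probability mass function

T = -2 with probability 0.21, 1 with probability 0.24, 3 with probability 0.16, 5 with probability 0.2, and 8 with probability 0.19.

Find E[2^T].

56.8525

E[2^T] = Σ 2^t·P(T=t)
 = 0.25·0.21 + 2·0.24 + 8·0.16 + 32·0.2 + 256·0.19
 = 0.0525 + 0.48 + 1.28 + 6.4 + 48.64
 = 56.8525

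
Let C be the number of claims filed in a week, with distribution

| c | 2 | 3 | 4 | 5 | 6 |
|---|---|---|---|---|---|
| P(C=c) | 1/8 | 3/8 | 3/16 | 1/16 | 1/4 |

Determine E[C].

E[C] = Σ c·P(C=c)
 = 2·1/8 + 3·3/8 + 4·3/16 + 5·1/16 + 6·1/4
 = 1/4 + 9/8 + 3/4 + 5/16 + 3/2
 = 63/16

3.9375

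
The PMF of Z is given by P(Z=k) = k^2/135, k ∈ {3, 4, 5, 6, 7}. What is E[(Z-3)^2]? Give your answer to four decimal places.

9.0667

E[(Z-3)^2] = Σ (z-3)^2·P(Z=z)
 = 0·1/15 + 1·16/135 + 4·5/27 + 9·4/15 + 16·49/135
 = 0 + 16/135 + 20/27 + 12/5 + 784/135
 = 136/15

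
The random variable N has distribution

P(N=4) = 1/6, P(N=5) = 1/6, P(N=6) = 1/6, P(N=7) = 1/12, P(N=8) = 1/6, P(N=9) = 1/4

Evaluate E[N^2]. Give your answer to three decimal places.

E[N^2] = Σ n^2·P(N=n)
 = 16·1/6 + 25·1/6 + 36·1/6 + 49·1/12 + 64·1/6 + 81·1/4
 = 8/3 + 25/6 + 6 + 49/12 + 32/3 + 81/4
 = 287/6

47.833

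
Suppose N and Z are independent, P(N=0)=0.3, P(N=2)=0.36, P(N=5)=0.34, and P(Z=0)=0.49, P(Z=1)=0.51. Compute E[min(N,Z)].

E[min(N,Z)] = Σ_n Σ_z min(n,z) · P(N=n)P(Z=z)
 = 0·0.147 + 0·0.153 + 0·0.1764 + 1·0.1836 + 0·0.1666 + 1·0.1734
 = 0 + 0 + 0 + 0.1836 + 0 + 0.1734
 = 0.357

0.357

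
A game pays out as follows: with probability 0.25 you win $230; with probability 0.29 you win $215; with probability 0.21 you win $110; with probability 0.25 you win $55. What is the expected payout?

156.7

E[payout] = 230·0.25 + 215·0.29 + 110·0.21 + 55·0.25
 = 57.5 + 62.35 + 23.1 + 13.75
 = 156.7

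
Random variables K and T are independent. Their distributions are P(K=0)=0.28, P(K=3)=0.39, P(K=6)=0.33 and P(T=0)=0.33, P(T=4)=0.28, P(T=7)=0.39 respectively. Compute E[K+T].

7

E[K+T] = Σ_k Σ_t (k+t) · P(K=k)P(T=t)
 = 0·0.0924 + 4·0.0784 + 7·0.1092 + 3·0.1287 + 7·0.1092 + 10·0.1521 + 6·0.1089 + 10·0.0924 + 13·0.1287
 = 0 + 0.3136 + 0.7644 + 0.3861 + 0.7644 + 1.521 + 0.6534 + 0.924 + 1.6731
 = 7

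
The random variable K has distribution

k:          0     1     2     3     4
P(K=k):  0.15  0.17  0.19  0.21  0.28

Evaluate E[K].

E[K] = Σ k·P(K=k)
 = 0·0.15 + 1·0.17 + 2·0.19 + 3·0.21 + 4·0.28
 = 0 + 0.17 + 0.38 + 0.63 + 1.12
 = 2.3

2.3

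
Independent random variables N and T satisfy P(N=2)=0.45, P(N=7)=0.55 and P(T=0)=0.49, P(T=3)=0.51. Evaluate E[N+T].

6.28

E[N+T] = Σ_n Σ_t (n+t) · P(N=n)P(T=t)
 = 2·0.2205 + 5·0.2295 + 7·0.2695 + 10·0.2805
 = 0.441 + 1.1475 + 1.8865 + 2.805
 = 6.28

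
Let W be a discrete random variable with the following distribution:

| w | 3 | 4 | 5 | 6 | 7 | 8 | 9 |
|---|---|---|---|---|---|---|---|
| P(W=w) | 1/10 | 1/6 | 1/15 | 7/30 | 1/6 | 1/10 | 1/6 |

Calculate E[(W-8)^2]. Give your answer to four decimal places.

E[(W-8)^2] = Σ (w-8)^2·P(W=w)
 = 25·1/10 + 16·1/6 + 9·1/15 + 4·7/30 + 1·1/6 + 0·1/10 + 1·1/6
 = 5/2 + 8/3 + 3/5 + 14/15 + 1/6 + 0 + 1/6
 = 211/30

7.0333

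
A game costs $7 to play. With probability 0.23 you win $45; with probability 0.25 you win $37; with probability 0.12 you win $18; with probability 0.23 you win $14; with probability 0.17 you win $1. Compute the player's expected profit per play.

18.15

E[payout] = 45·0.23 + 37·0.25 + 18·0.12 + 14·0.23 + 1·0.17
 = 10.35 + 9.25 + 2.16 + 3.22 + 0.17
 = 25.15
Net = 25.15 - 7 = 18.15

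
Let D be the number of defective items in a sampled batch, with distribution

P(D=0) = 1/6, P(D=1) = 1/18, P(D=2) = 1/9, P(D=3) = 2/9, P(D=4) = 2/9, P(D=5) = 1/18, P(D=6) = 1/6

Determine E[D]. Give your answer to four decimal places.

E[D] = Σ d·P(D=d)
 = 0·1/6 + 1·1/18 + 2·1/9 + 3·2/9 + 4·2/9 + 5·1/18 + 6·1/6
 = 0 + 1/18 + 2/9 + 2/3 + 8/9 + 5/18 + 1
 = 28/9

3.1111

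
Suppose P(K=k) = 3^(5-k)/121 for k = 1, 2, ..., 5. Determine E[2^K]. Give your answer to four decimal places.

3.4876

E[2^K] = Σ 2^k·P(K=k)
 = 2·81/121 + 4·27/121 + 8·9/121 + 16·3/121 + 32·1/121
 = 162/121 + 108/121 + 72/121 + 48/121 + 32/121
 = 422/121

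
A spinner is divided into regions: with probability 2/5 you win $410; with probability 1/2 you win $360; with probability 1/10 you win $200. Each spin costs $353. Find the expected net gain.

11

E[payout] = 410·2/5 + 360·1/2 + 200·1/10
 = 164 + 180 + 20
 = 364
Net = 364 - 353 = 11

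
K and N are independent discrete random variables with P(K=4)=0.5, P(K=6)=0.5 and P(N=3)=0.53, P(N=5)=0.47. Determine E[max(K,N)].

E[max(K,N)] = Σ_k Σ_n max(k,n) · P(K=k)P(N=n)
 = 4·0.265 + 5·0.235 + 6·0.265 + 6·0.235
 = 1.06 + 1.175 + 1.59 + 1.41
 = 5.235

5.235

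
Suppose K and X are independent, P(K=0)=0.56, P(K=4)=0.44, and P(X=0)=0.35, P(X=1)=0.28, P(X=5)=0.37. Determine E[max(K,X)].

3.1156

E[max(K,X)] = Σ_k Σ_x max(k,x) · P(K=k)P(X=x)
 = 0·0.196 + 1·0.1568 + 5·0.2072 + 4·0.154 + 4·0.1232 + 5·0.1628
 = 0 + 0.1568 + 1.036 + 0.616 + 0.4928 + 0.814
 = 3.1156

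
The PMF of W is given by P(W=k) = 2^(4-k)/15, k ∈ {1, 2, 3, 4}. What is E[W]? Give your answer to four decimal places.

1.7333

E[W] = Σ w·P(W=w)
 = 1·8/15 + 2·4/15 + 3·2/15 + 4·1/15
 = 8/15 + 8/15 + 2/5 + 4/15
 = 26/15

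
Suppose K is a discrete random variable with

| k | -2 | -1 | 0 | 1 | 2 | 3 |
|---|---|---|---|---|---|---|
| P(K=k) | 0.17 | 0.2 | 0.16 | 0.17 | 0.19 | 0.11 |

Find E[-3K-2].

-3.02

E[-3K-2] = Σ (-3k-2)·P(K=k)
 = 4·0.17 + 1·0.2 + (-2)·0.16 + (-5)·0.17 + (-8)·0.19 + (-11)·0.11
 = 0.68 + 0.2 + (-0.32) + (-0.85) + (-1.52) + (-1.21)
 = -3.02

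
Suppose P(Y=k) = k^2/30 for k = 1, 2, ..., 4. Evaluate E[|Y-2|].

E[|Y-2|] = Σ |y-2|·P(Y=y)
 = 1·1/30 + 0·2/15 + 1·3/10 + 2·8/15
 = 1/30 + 0 + 3/10 + 16/15
 = 7/5

1.4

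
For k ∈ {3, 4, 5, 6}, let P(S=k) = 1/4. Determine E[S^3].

108

E[S^3] = Σ s^3·P(S=s)
 = 27·1/4 + 64·1/4 + 125·1/4 + 216·1/4
 = 27/4 + 16 + 125/4 + 54
 = 108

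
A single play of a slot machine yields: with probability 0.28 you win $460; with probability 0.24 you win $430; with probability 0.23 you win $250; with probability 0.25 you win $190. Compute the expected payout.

337

E[payout] = 460·0.28 + 430·0.24 + 250·0.23 + 190·0.25
 = 128.8 + 103.2 + 57.5 + 47.5
 = 337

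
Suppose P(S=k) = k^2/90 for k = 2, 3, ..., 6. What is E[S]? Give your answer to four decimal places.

4.8889

E[S] = Σ s·P(S=s)
 = 2·2/45 + 3·1/10 + 4·8/45 + 5·5/18 + 6·2/5
 = 4/45 + 3/10 + 32/45 + 25/18 + 12/5
 = 44/9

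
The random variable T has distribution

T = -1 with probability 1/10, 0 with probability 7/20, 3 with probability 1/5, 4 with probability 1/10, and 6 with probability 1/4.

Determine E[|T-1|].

E[|T-1|] = Σ |t-1|·P(T=t)
 = 2·1/10 + 1·7/20 + 2·1/5 + 3·1/10 + 5·1/4
 = 1/5 + 7/20 + 2/5 + 3/10 + 5/4
 = 5/2

2.5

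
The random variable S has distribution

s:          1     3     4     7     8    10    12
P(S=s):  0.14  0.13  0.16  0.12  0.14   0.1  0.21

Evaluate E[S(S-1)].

52.3

E[S(S-1)] = Σ s(s-1)·P(S=s)
 = 0·0.14 + 6·0.13 + 12·0.16 + 42·0.12 + 56·0.14 + 90·0.1 + 132·0.21
 = 0 + 0.78 + 1.92 + 5.04 + 7.84 + 9 + 27.72
 = 52.3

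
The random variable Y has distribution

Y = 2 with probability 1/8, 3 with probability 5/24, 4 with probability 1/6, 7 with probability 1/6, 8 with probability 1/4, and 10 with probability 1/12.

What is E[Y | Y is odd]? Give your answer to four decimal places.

P(Y is odd) = 5/24 + 1/6 = 3/8.
E[Y | Y is odd] = [3·5/24 + 7·1/6] / (3/8)
 = 43/24 / (3/8)
 = 43/9

4.7778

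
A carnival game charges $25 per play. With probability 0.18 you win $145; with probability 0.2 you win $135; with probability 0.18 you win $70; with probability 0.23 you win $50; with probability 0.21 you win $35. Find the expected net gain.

59.55

E[payout] = 145·0.18 + 135·0.2 + 70·0.18 + 50·0.23 + 35·0.21
 = 26.1 + 27 + 12.6 + 11.5 + 7.35
 = 84.55
Net = 84.55 - 25 = 59.55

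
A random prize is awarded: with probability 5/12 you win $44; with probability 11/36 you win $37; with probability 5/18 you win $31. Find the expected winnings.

38.25

E[payout] = 44·5/12 + 37·11/36 + 31·5/18
 = 55/3 + 407/36 + 155/18
 = 153/4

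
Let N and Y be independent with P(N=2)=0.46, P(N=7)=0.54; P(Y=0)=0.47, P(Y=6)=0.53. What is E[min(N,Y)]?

2.2048

E[min(N,Y)] = Σ_n Σ_y min(n,y) · P(N=n)P(Y=y)
 = 0·0.2162 + 2·0.2438 + 0·0.2538 + 6·0.2862
 = 0 + 0.4876 + 0 + 1.7172
 = 2.2048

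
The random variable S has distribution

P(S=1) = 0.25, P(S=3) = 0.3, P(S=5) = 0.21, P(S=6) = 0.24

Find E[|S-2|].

E[|S-2|] = Σ |s-2|·P(S=s)
 = 1·0.25 + 1·0.3 + 3·0.21 + 4·0.24
 = 0.25 + 0.3 + 0.63 + 0.96
 = 2.14

2.14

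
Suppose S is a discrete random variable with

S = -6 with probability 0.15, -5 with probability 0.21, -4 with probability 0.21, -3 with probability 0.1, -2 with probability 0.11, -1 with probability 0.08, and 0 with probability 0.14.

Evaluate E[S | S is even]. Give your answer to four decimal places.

P(S is even) = 0.15 + 0.21 + 0.11 + 0.14 = 0.61.
E[S | S is even] = [(-6)·0.15 + (-4)·0.21 + (-2)·0.11 + 0·0.14] / 0.61
 = -1.96 / 0.61
 = -196/61

-3.2131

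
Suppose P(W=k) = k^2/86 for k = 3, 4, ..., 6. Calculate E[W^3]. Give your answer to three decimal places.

E[W^3] = Σ w^3·P(W=w)
 = 27·9/86 + 64·8/43 + 125·25/86 + 216·18/43
 = 243/86 + 512/43 + 3125/86 + 3888/43
 = 6084/43

141.488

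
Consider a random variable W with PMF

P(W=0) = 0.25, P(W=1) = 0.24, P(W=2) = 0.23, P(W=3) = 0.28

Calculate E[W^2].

3.68

E[W^2] = Σ w^2·P(W=w)
 = 0·0.25 + 1·0.24 + 4·0.23 + 9·0.28
 = 0 + 0.24 + 0.92 + 2.52
 = 3.68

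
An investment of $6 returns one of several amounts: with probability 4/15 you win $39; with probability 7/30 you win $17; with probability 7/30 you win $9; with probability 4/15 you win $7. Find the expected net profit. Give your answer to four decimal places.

E[payout] = 39·4/15 + 17·7/30 + 9·7/30 + 7·4/15
 = 52/5 + 119/30 + 21/10 + 28/15
 = 55/3
Net = 55/3 - 6 = 37/3

12.3333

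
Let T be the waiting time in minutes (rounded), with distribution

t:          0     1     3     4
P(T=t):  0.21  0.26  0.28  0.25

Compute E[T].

E[T] = Σ t·P(T=t)
 = 0·0.21 + 1·0.26 + 3·0.28 + 4·0.25
 = 0 + 0.26 + 0.84 + 1
 = 2.1

2.1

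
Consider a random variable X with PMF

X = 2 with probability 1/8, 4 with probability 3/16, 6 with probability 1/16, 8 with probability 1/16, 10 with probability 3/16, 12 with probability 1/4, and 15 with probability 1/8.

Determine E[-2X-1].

-18.25

E[-2X-1] = Σ (-2x-1)·P(X=x)
 = (-5)·1/8 + (-9)·3/16 + (-13)·1/16 + (-17)·1/16 + (-21)·3/16 + (-25)·1/4 + (-31)·1/8
 = (-5/8) + (-27/16) + (-13/16) + (-17/16) + (-63/16) + (-25/4) + (-31/8)
 = -73/4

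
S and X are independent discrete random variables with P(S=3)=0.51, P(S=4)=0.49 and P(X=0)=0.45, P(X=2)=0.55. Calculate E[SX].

3.839

E[SX] = Σ_s Σ_x sx · P(S=s)P(X=x)
 = 0·0.2295 + 6·0.2805 + 0·0.2205 + 8·0.2695
 = 0 + 1.683 + 0 + 2.156
 = 3.839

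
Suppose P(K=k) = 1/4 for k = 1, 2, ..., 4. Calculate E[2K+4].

E[2K+4] = Σ (2k+4)·P(K=k)
 = 6·1/4 + 8·1/4 + 10·1/4 + 12·1/4
 = 3/2 + 2 + 5/2 + 3
 = 9

9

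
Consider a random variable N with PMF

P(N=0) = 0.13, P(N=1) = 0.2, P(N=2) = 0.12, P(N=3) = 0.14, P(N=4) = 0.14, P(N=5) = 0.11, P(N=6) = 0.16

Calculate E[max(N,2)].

3.39

E[max(N,2)] = Σ max(n,2)·P(N=n)
 = 2·0.13 + 2·0.2 + 2·0.12 + 3·0.14 + 4·0.14 + 5·0.11 + 6·0.16
 = 0.26 + 0.4 + 0.24 + 0.42 + 0.56 + 0.55 + 0.96
 = 3.39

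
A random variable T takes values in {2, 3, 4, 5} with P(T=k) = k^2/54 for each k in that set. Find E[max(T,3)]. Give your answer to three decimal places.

4.222

E[max(T,3)] = Σ max(t,3)·P(T=t)
 = 3·2/27 + 3·1/6 + 4·8/27 + 5·25/54
 = 2/9 + 1/2 + 32/27 + 125/54
 = 38/9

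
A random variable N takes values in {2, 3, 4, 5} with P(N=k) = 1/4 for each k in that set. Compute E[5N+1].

E[5N+1] = Σ (5n+1)·P(N=n)
 = 11·1/4 + 16·1/4 + 21·1/4 + 26·1/4
 = 11/4 + 4 + 21/4 + 13/2
 = 37/2

18.5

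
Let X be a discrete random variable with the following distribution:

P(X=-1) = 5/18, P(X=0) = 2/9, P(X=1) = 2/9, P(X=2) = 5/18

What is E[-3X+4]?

E[-3X+4] = Σ (-3x+4)·P(X=x)
 = 7·5/18 + 4·2/9 + 1·2/9 + (-2)·5/18
 = 35/18 + 8/9 + 2/9 + (-5/9)
 = 5/2

2.5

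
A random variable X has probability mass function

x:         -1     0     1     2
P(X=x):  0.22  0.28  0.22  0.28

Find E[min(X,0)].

E[min(X,0)] = Σ min(x,0)·P(X=x)
 = (-1)·0.22 + 0·0.28 + 0·0.22 + 0·0.28
 = (-0.22) + 0 + 0 + 0
 = -0.22

-0.22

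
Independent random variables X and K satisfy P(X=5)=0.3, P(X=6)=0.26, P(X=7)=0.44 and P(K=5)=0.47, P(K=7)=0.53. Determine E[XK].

E[XK] = Σ_x Σ_k xk · P(X=x)P(K=k)
 = 25·0.141 + 35·0.159 + 30·0.1222 + 42·0.1378 + 35·0.2068 + 49·0.2332
 = 3.525 + 5.565 + 3.666 + 5.7876 + 7.238 + 11.4268
 = 37.2084

37.2084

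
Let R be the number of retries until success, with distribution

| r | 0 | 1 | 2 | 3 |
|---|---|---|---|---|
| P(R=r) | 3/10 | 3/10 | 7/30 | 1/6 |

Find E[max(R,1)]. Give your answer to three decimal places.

E[max(R,1)] = Σ max(r,1)·P(R=r)
 = 1·3/10 + 1·3/10 + 2·7/30 + 3·1/6
 = 3/10 + 3/10 + 7/15 + 1/2
 = 47/30

1.567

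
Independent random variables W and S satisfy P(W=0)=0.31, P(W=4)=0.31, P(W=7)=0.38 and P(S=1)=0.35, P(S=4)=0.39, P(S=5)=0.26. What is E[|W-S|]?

2.8414

E[|W-S|] = Σ_w Σ_s |w-s| · P(W=w)P(S=s)
 = 1·0.1085 + 4·0.1209 + 5·0.0806 + 3·0.1085 + 0·0.1209 + 1·0.0806 + 6·0.133 + 3·0.1482 + 2·0.0988
 = 0.1085 + 0.4836 + 0.403 + 0.3255 + 0 + 0.0806 + 0.798 + 0.4446 + 0.1976
 = 2.8414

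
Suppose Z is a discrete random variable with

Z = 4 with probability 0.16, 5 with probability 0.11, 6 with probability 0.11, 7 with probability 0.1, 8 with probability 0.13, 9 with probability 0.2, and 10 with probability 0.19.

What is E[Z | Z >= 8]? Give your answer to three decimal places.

P(Z >= 8) = 0.13 + 0.2 + 0.19 = 0.52.
E[Z | Z >= 8] = [8·0.13 + 9·0.2 + 10·0.19] / 0.52
 = 4.74 / 0.52
 = 237/26

9.115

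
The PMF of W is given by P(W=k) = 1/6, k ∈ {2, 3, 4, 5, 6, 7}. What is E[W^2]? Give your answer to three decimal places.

E[W^2] = Σ w^2·P(W=w)
 = 4·1/6 + 9·1/6 + 16·1/6 + 25·1/6 + 36·1/6 + 49·1/6
 = 2/3 + 3/2 + 8/3 + 25/6 + 6 + 49/6
 = 139/6

23.167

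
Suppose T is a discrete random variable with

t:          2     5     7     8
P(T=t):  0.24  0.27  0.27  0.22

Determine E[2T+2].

E[2T+2] = Σ (2t+2)·P(T=t)
 = 6·0.24 + 12·0.27 + 16·0.27 + 18·0.22
 = 1.44 + 3.24 + 4.32 + 3.96
 = 12.96

12.96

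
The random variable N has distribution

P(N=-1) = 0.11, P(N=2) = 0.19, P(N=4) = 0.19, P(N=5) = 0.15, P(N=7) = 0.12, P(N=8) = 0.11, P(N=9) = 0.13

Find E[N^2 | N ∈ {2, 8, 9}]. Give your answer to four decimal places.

42.6279

P(N ∈ {2, 8, 9}) = 0.19 + 0.11 + 0.13 = 0.43.
E[N^2 | N ∈ {2, 8, 9}] = [4·0.19 + 64·0.11 + 81·0.13] / 0.43
 = 18.33 / 0.43
 = 1833/43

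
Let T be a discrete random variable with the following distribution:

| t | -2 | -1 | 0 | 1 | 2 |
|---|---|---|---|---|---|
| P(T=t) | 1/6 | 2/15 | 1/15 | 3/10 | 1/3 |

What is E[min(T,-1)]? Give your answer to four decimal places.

E[min(T,-1)] = Σ min(t,-1)·P(T=t)
 = (-2)·1/6 + (-1)·2/15 + (-1)·1/15 + (-1)·3/10 + (-1)·1/3
 = (-1/3) + (-2/15) + (-1/15) + (-3/10) + (-1/3)
 = -7/6

-1.1667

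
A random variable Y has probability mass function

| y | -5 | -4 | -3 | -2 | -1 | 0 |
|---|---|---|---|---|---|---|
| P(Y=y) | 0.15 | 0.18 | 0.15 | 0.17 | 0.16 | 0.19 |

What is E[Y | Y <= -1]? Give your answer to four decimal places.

-2.9877

P(Y <= -1) = 0.15 + 0.18 + 0.15 + 0.17 + 0.16 = 0.81.
E[Y | Y <= -1] = [(-5)·0.15 + (-4)·0.18 + (-3)·0.15 + (-2)·0.17 + (-1)·0.16] / 0.81
 = -2.42 / 0.81
 = -242/81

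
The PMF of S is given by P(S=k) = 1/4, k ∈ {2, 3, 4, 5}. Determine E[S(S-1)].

10

E[S(S-1)] = Σ s(s-1)·P(S=s)
 = 2·1/4 + 6·1/4 + 12·1/4 + 20·1/4
 = 1/2 + 3/2 + 3 + 5
 = 10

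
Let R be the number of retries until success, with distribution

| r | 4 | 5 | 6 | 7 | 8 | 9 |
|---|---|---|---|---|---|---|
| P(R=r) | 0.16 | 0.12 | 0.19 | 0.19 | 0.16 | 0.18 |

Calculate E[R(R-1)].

E[R(R-1)] = Σ r(r-1)·P(R=r)
 = 12·0.16 + 20·0.12 + 30·0.19 + 42·0.19 + 56·0.16 + 72·0.18
 = 1.92 + 2.4 + 5.7 + 7.98 + 8.96 + 12.96
 = 39.92

39.92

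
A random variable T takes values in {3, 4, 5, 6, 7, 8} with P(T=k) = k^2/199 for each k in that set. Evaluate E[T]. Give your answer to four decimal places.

6.4673

E[T] = Σ t·P(T=t)
 = 3·9/199 + 4·16/199 + 5·25/199 + 6·36/199 + 7·49/199 + 8·64/199
 = 27/199 + 64/199 + 125/199 + 216/199 + 343/199 + 512/199
 = 1287/199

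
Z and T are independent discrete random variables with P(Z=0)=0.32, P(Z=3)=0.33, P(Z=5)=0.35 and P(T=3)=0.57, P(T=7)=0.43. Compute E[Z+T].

E[Z+T] = Σ_z Σ_t (z+t) · P(Z=z)P(T=t)
 = 3·0.1824 + 7·0.1376 + 6·0.1881 + 10·0.1419 + 8·0.1995 + 12·0.1505
 = 0.5472 + 0.9632 + 1.1286 + 1.419 + 1.596 + 1.806
 = 7.46

7.46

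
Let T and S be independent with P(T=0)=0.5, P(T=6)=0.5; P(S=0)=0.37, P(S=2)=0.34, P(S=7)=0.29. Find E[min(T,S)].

1.21

E[min(T,S)] = Σ_t Σ_s min(t,s) · P(T=t)P(S=s)
 = 0·0.185 + 0·0.17 + 0·0.145 + 0·0.185 + 2·0.17 + 6·0.145
 = 0 + 0 + 0 + 0 + 0.34 + 0.87
 = 1.21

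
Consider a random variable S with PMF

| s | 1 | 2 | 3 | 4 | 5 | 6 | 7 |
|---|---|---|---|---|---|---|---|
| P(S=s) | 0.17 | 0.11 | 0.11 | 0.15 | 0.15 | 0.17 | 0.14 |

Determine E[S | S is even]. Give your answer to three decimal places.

4.279

P(S is even) = 0.11 + 0.15 + 0.17 = 0.43.
E[S | S is even] = [2·0.11 + 4·0.15 + 6·0.17] / 0.43
 = 1.84 / 0.43
 = 184/43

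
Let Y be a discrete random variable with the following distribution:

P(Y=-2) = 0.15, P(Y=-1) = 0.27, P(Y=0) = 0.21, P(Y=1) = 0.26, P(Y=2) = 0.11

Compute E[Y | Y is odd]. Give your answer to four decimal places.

-0.0189

P(Y is odd) = 0.27 + 0.26 = 0.53.
E[Y | Y is odd] = [(-1)·0.27 + 1·0.26] / 0.53
 = -0.01 / 0.53
 = -1/53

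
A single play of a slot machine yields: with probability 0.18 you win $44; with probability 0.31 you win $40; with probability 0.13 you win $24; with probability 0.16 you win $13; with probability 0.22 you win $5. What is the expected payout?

26.62

E[payout] = 44·0.18 + 40·0.31 + 24·0.13 + 13·0.16 + 5·0.22
 = 7.92 + 12.4 + 3.12 + 2.08 + 1.1
 = 26.62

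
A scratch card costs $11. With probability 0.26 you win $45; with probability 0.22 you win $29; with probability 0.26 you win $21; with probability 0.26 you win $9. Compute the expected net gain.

14.88

E[payout] = 45·0.26 + 29·0.22 + 21·0.26 + 9·0.26
 = 11.7 + 6.38 + 5.46 + 2.34
 = 25.88
Net = 25.88 - 11 = 14.88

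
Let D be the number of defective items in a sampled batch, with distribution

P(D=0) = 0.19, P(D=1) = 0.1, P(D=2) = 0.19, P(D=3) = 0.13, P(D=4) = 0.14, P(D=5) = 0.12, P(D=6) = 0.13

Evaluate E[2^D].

16.59

E[2^D] = Σ 2^d·P(D=d)
 = 1·0.19 + 2·0.1 + 4·0.19 + 8·0.13 + 16·0.14 + 32·0.12 + 64·0.13
 = 0.19 + 0.2 + 0.76 + 1.04 + 2.24 + 3.84 + 8.32
 = 16.59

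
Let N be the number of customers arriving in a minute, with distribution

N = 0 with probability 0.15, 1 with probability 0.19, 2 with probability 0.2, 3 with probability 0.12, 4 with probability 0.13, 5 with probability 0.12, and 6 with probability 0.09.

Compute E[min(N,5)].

2.52

E[min(N,5)] = Σ min(n,5)·P(N=n)
 = 0·0.15 + 1·0.19 + 2·0.2 + 3·0.12 + 4·0.13 + 5·0.12 + 5·0.09
 = 0 + 0.19 + 0.4 + 0.36 + 0.52 + 0.6 + 0.45
 = 2.52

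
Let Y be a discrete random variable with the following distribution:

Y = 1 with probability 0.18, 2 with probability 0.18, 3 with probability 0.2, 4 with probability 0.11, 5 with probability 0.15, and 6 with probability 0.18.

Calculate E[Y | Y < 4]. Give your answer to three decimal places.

2.036

P(Y < 4) = 0.18 + 0.18 + 0.2 = 0.56.
E[Y | Y < 4] = [1·0.18 + 2·0.18 + 3·0.2] / 0.56
 = 1.14 / 0.56
 = 57/28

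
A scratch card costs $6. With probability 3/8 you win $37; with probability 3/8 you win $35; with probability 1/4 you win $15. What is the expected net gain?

E[payout] = 37·3/8 + 35·3/8 + 15·1/4
 = 111/8 + 105/8 + 15/4
 = 123/4
Net = 123/4 - 6 = 99/4

24.75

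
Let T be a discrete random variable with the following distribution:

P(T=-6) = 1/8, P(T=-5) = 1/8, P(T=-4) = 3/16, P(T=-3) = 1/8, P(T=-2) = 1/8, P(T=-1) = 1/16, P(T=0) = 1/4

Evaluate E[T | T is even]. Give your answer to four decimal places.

-2.5455

P(T is even) = 1/8 + 3/16 + 1/8 + 1/4 = 11/16.
E[T | T is even] = [(-6)·1/8 + (-4)·3/16 + (-2)·1/8 + 0·1/4] / (11/16)
 = -7/4 / (11/16)
 = -28/11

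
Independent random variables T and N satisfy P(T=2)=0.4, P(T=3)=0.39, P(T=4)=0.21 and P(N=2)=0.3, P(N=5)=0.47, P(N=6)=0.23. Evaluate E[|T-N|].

E[|T-N|] = Σ_t Σ_n |t-n| · P(T=t)P(N=n)
 = 0·0.12 + 3·0.188 + 4·0.092 + 1·0.117 + 2·0.1833 + 3·0.0897 + 2·0.063 + 1·0.0987 + 2·0.0483
 = 0 + 0.564 + 0.368 + 0.117 + 0.3666 + 0.2691 + 0.126 + 0.0987 + 0.0966
 = 2.006

2.006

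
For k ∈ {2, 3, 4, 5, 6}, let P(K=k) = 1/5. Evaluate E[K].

4

E[K] = Σ k·P(K=k)
 = 2·1/5 + 3·1/5 + 4·1/5 + 5·1/5 + 6·1/5
 = 2/5 + 3/5 + 4/5 + 1 + 6/5
 = 4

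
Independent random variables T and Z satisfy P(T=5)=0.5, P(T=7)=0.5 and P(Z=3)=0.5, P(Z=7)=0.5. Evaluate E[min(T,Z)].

4.5

E[min(T,Z)] = Σ_t Σ_z min(t,z) · P(T=t)P(Z=z)
 = 3·0.25 + 5·0.25 + 3·0.25 + 7·0.25
 = 0.75 + 1.25 + 0.75 + 1.75
 = 4.5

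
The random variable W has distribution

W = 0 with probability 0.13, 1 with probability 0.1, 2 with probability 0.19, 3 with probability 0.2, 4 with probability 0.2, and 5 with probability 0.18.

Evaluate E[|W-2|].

E[|W-2|] = Σ |w-2|·P(W=w)
 = 2·0.13 + 1·0.1 + 0·0.19 + 1·0.2 + 2·0.2 + 3·0.18
 = 0.26 + 0.1 + 0 + 0.2 + 0.4 + 0.54
 = 1.5

1.5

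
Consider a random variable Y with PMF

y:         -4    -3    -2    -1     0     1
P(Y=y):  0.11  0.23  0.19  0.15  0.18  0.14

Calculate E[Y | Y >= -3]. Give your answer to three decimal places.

-1.213

P(Y >= -3) = 0.23 + 0.19 + 0.15 + 0.18 + 0.14 = 0.89.
E[Y | Y >= -3] = [(-3)·0.23 + (-2)·0.19 + (-1)·0.15 + 0·0.18 + 1·0.14] / 0.89
 = -1.08 / 0.89
 = -108/89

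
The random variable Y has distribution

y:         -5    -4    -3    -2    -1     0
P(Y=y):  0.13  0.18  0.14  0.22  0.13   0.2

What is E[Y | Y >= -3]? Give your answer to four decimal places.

P(Y >= -3) = 0.14 + 0.22 + 0.13 + 0.2 = 0.69.
E[Y | Y >= -3] = [(-3)·0.14 + (-2)·0.22 + (-1)·0.13 + 0·0.2] / 0.69
 = -0.99 / 0.69
 = -33/23

-1.4348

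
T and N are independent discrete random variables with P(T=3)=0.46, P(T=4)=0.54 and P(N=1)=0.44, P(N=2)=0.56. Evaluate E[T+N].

E[T+N] = Σ_t Σ_n (t+n) · P(T=t)P(N=n)
 = 4·0.2024 + 5·0.2576 + 5·0.2376 + 6·0.3024
 = 0.8096 + 1.288 + 1.188 + 1.8144
 = 5.1

5.1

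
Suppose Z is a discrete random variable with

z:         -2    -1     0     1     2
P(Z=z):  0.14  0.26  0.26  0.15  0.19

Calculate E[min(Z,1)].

-0.2

E[min(Z,1)] = Σ min(z,1)·P(Z=z)
 = (-2)·0.14 + (-1)·0.26 + 0·0.26 + 1·0.15 + 1·0.19
 = (-0.28) + (-0.26) + 0 + 0.15 + 0.19
 = -0.2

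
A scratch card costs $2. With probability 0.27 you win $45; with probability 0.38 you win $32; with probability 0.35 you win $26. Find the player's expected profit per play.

E[payout] = 45·0.27 + 32·0.38 + 26·0.35
 = 12.15 + 12.16 + 9.1
 = 33.41
Net = 33.41 - 2 = 31.41

31.41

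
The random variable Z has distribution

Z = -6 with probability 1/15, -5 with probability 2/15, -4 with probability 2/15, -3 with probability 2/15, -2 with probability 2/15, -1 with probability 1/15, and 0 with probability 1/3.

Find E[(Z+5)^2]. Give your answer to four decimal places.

E[(Z+5)^2] = Σ (z+5)^2·P(Z=z)
 = 1·1/15 + 0·2/15 + 1·2/15 + 4·2/15 + 9·2/15 + 16·1/15 + 25·1/3
 = 1/15 + 0 + 2/15 + 8/15 + 6/5 + 16/15 + 25/3
 = 34/3

11.3333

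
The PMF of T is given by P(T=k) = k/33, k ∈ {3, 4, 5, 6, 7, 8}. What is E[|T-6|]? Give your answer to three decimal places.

1.364

E[|T-6|] = Σ |t-6|·P(T=t)
 = 3·1/11 + 2·4/33 + 1·5/33 + 0·2/11 + 1·7/33 + 2·8/33
 = 3/11 + 8/33 + 5/33 + 0 + 7/33 + 16/33
 = 15/11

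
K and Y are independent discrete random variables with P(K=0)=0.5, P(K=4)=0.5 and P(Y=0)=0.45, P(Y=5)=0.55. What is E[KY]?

5.5

E[KY] = Σ_k Σ_y ky · P(K=k)P(Y=y)
 = 0·0.225 + 0·0.275 + 0·0.225 + 20·0.275
 = 0 + 0 + 0 + 5.5
 = 5.5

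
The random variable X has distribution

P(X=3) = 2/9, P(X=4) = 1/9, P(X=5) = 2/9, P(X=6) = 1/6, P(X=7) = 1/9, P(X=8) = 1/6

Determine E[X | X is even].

P(X is even) = 1/9 + 1/6 + 1/6 = 4/9.
E[X | X is even] = [4·1/9 + 6·1/6 + 8·1/6] / (4/9)
 = 25/9 / (4/9)
 = 25/4

6.25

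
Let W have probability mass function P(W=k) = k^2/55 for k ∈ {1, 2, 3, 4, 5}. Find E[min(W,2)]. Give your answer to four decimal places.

E[min(W,2)] = Σ min(w,2)·P(W=w)
 = 1·1/55 + 2·4/55 + 2·9/55 + 2·16/55 + 2·5/11
 = 1/55 + 8/55 + 18/55 + 32/55 + 10/11
 = 109/55

1.9818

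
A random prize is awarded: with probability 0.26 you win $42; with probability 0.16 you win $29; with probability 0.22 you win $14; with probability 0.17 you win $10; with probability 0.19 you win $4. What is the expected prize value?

E[payout] = 42·0.26 + 29·0.16 + 14·0.22 + 10·0.17 + 4·0.19
 = 10.92 + 4.64 + 3.08 + 1.7 + 0.76
 = 21.1

21.1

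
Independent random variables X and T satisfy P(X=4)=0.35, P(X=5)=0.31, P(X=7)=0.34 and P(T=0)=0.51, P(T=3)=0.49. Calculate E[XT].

7.8351

E[XT] = Σ_x Σ_t xt · P(X=x)P(T=t)
 = 0·0.1785 + 12·0.1715 + 0·0.1581 + 15·0.1519 + 0·0.1734 + 21·0.1666
 = 0 + 2.058 + 0 + 2.2785 + 0 + 3.4986
 = 7.8351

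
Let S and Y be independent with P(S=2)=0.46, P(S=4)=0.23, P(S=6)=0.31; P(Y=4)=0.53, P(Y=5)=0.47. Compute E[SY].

16.539

E[SY] = Σ_s Σ_y sy · P(S=s)P(Y=y)
 = 8·0.2438 + 10·0.2162 + 16·0.1219 + 20·0.1081 + 24·0.1643 + 30·0.1457
 = 1.9504 + 2.162 + 1.9504 + 2.162 + 3.9432 + 4.371
 = 16.539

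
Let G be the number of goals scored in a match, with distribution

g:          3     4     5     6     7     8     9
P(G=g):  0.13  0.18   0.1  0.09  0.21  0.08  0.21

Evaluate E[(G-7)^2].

E[(G-7)^2] = Σ (g-7)^2·P(G=g)
 = 16·0.13 + 9·0.18 + 4·0.1 + 1·0.09 + 0·0.21 + 1·0.08 + 4·0.21
 = 2.08 + 1.62 + 0.4 + 0.09 + 0 + 0.08 + 0.84
 = 5.11

5.11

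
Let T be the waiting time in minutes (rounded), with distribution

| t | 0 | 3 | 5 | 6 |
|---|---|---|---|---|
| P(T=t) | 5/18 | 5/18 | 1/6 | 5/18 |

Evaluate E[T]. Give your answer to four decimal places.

3.3333

E[T] = Σ t·P(T=t)
 = 0·5/18 + 3·5/18 + 5·1/6 + 6·5/18
 = 0 + 5/6 + 5/6 + 5/3
 = 10/3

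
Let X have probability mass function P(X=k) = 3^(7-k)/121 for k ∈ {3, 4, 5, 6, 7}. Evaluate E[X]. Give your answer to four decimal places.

3.4793

E[X] = Σ x·P(X=x)
 = 3·81/121 + 4·27/121 + 5·9/121 + 6·3/121 + 7·1/121
 = 243/121 + 108/121 + 45/121 + 18/121 + 7/121
 = 421/121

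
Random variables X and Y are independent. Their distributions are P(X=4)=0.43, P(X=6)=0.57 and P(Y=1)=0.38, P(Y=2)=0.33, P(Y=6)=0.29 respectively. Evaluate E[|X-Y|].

E[|X-Y|] = Σ_x Σ_y |x-y| · P(X=x)P(Y=y)
 = 3·0.1634 + 2·0.1419 + 2·0.1247 + 5·0.2166 + 4·0.1881 + 0·0.1653
 = 0.4902 + 0.2838 + 0.2494 + 1.083 + 0.7524 + 0
 = 2.8588

2.8588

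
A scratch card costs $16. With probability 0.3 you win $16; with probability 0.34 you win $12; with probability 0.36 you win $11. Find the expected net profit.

-3.16

E[payout] = 16·0.3 + 12·0.34 + 11·0.36
 = 4.8 + 4.08 + 3.96
 = 12.84
Net = 12.84 - 16 = -3.16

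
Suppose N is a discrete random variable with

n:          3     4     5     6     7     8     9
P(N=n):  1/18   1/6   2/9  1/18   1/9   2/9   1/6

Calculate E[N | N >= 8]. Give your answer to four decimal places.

P(N >= 8) = 2/9 + 1/6 = 7/18.
E[N | N >= 8] = [8·2/9 + 9·1/6] / (7/18)
 = 59/18 / (7/18)
 = 59/7

8.4286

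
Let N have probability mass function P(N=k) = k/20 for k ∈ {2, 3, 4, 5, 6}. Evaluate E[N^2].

E[N^2] = Σ n^2·P(N=n)
 = 4·1/10 + 9·3/20 + 16·1/5 + 25·1/4 + 36·3/10
 = 2/5 + 27/20 + 16/5 + 25/4 + 54/5
 = 22

22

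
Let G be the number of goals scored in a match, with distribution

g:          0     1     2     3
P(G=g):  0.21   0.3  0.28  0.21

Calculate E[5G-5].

2.45

E[5G-5] = Σ (5g-5)·P(G=g)
 = (-5)·0.21 + 0·0.3 + 5·0.28 + 10·0.21
 = (-1.05) + 0 + 1.4 + 2.1
 = 2.45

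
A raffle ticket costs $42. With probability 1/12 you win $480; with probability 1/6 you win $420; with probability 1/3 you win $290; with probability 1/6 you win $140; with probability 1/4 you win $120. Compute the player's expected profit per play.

E[payout] = 480·1/12 + 420·1/6 + 290·1/3 + 140·1/6 + 120·1/4
 = 40 + 70 + 290/3 + 70/3 + 30
 = 260
Net = 260 - 42 = 218

218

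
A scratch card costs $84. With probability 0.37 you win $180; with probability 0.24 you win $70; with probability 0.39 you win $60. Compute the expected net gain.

E[payout] = 180·0.37 + 70·0.24 + 60·0.39
 = 66.6 + 16.8 + 23.4
 = 106.8
Net = 106.8 - 84 = 22.8

22.8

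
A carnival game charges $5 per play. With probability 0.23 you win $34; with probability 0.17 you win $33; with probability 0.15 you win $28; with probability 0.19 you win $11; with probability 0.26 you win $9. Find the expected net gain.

17.06

E[payout] = 34·0.23 + 33·0.17 + 28·0.15 + 11·0.19 + 9·0.26
 = 7.82 + 5.61 + 4.2 + 2.09 + 2.34
 = 22.06
Net = 22.06 - 5 = 17.06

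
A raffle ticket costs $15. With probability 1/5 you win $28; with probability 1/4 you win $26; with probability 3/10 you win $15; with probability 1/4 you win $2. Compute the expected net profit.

2.1

E[payout] = 28·1/5 + 26·1/4 + 15·3/10 + 2·1/4
 = 28/5 + 13/2 + 9/2 + 1/2
 = 171/10
Net = 171/10 - 15 = 21/10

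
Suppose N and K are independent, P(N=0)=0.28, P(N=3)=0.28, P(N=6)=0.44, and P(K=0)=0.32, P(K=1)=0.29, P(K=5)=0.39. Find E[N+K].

E[N+K] = Σ_n Σ_k (n+k) · P(N=n)P(K=k)
 = 0·0.0896 + 1·0.0812 + 5·0.1092 + 3·0.0896 + 4·0.0812 + 8·0.1092 + 6·0.1408 + 7·0.1276 + 11·0.1716
 = 0 + 0.0812 + 0.546 + 0.2688 + 0.3248 + 0.8736 + 0.8448 + 0.8932 + 1.8876
 = 5.72

5.72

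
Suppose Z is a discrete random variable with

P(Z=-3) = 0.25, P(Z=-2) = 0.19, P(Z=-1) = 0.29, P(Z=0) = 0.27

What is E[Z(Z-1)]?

E[Z(Z-1)] = Σ z(z-1)·P(Z=z)
 = 12·0.25 + 6·0.19 + 2·0.29 + 0·0.27
 = 3 + 1.14 + 0.58 + 0
 = 4.72

4.72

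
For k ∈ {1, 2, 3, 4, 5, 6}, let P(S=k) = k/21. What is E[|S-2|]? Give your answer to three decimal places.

E[|S-2|] = Σ |s-2|·P(S=s)
 = 1·1/21 + 0·2/21 + 1·1/7 + 2·4/21 + 3·5/21 + 4·2/7
 = 1/21 + 0 + 1/7 + 8/21 + 5/7 + 8/7
 = 17/7

2.429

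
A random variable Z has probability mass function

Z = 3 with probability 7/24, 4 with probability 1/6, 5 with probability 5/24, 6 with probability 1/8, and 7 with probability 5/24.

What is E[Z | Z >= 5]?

P(Z >= 5) = 5/24 + 1/8 + 5/24 = 13/24.
E[Z | Z >= 5] = [5·5/24 + 6·1/8 + 7·5/24] / (13/24)
 = 13/4 / (13/24)
 = 6

6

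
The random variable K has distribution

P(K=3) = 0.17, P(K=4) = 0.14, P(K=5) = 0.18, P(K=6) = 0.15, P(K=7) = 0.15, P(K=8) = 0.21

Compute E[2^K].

E[2^K] = Σ 2^k·P(K=k)
 = 8·0.17 + 16·0.14 + 32·0.18 + 64·0.15 + 128·0.15 + 256·0.21
 = 1.36 + 2.24 + 5.76 + 9.6 + 19.2 + 53.76
 = 91.92

91.92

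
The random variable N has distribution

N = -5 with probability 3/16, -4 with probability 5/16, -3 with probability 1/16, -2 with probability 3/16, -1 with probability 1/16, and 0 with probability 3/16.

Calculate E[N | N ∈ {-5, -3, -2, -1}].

P(N ∈ {-5, -3, -2, -1}) = 3/16 + 1/16 + 3/16 + 1/16 = 1/2.
E[N | N ∈ {-5, -3, -2, -1}] = [(-5)·3/16 + (-3)·1/16 + (-2)·3/16 + (-1)·1/16] / (1/2)
 = -25/16 / (1/2)
 = -25/8

-3.125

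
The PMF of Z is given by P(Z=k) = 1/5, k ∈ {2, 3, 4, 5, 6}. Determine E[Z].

4

E[Z] = Σ z·P(Z=z)
 = 2·1/5 + 3·1/5 + 4·1/5 + 5·1/5 + 6·1/5
 = 2/5 + 3/5 + 4/5 + 1 + 6/5
 = 4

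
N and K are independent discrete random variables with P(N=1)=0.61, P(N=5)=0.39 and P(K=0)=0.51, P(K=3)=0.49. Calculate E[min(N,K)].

E[min(N,K)] = Σ_n Σ_k min(n,k) · P(N=n)P(K=k)
 = 0·0.3111 + 1·0.2989 + 0·0.1989 + 3·0.1911
 = 0 + 0.2989 + 0 + 0.5733
 = 0.8722

0.8722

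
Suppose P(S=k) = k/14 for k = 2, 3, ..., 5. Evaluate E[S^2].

16

E[S^2] = Σ s^2·P(S=s)
 = 4·1/7 + 9·3/14 + 16·2/7 + 25·5/14
 = 4/7 + 27/14 + 32/7 + 125/14
 = 16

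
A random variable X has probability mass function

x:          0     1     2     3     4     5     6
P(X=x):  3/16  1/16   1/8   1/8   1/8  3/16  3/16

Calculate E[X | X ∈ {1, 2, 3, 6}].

3.625

P(X ∈ {1, 2, 3, 6}) = 1/16 + 1/8 + 1/8 + 3/16 = 1/2.
E[X | X ∈ {1, 2, 3, 6}] = [1·1/16 + 2·1/8 + 3·1/8 + 6·3/16] / (1/2)
 = 29/16 / (1/2)
 = 29/8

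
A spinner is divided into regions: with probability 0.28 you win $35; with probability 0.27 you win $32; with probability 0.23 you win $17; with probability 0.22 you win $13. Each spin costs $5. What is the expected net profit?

20.21

E[payout] = 35·0.28 + 32·0.27 + 17·0.23 + 13·0.22
 = 9.8 + 8.64 + 3.91 + 2.86
 = 25.21
Net = 25.21 - 5 = 20.21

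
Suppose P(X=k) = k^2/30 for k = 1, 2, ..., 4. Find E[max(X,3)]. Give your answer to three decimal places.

E[max(X,3)] = Σ max(x,3)·P(X=x)
 = 3·1/30 + 3·2/15 + 3·3/10 + 4·8/15
 = 1/10 + 2/5 + 9/10 + 32/15
 = 53/15

3.533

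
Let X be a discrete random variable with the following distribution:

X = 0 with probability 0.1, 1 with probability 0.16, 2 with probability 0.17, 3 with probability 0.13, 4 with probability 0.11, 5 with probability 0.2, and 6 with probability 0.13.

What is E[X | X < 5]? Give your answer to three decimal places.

1.985

P(X < 5) = 0.1 + 0.16 + 0.17 + 0.13 + 0.11 = 0.67.
E[X | X < 5] = [0·0.1 + 1·0.16 + 2·0.17 + 3·0.13 + 4·0.11] / 0.67
 = 1.33 / 0.67
 = 133/67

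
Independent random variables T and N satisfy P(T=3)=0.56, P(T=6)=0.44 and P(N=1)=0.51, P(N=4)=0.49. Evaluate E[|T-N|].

E[|T-N|] = Σ_t Σ_n |t-n| · P(T=t)P(N=n)
 = 2·0.2856 + 1·0.2744 + 5·0.2244 + 2·0.2156
 = 0.5712 + 0.2744 + 1.122 + 0.4312
 = 2.3988

2.3988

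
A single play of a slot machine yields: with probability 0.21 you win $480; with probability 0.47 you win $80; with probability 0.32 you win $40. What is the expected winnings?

E[payout] = 480·0.21 + 80·0.47 + 40·0.32
 = 100.8 + 37.6 + 12.8
 = 151.2

151.2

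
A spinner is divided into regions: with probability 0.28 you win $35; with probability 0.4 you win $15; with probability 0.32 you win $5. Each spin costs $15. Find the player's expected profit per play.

2.4

E[payout] = 35·0.28 + 15·0.4 + 5·0.32
 = 9.8 + 6 + 1.6
 = 17.4
Net = 17.4 - 15 = 2.4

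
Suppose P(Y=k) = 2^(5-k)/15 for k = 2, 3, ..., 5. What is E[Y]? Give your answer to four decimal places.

2.7333

E[Y] = Σ y·P(Y=y)
 = 2·8/15 + 3·4/15 + 4·2/15 + 5·1/15
 = 16/15 + 4/5 + 8/15 + 1/3
 = 41/15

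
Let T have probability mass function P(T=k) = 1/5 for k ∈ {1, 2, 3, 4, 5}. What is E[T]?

3

E[T] = Σ t·P(T=t)
 = 1·1/5 + 2·1/5 + 3·1/5 + 4·1/5 + 5·1/5
 = 1/5 + 2/5 + 3/5 + 4/5 + 1
 = 3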